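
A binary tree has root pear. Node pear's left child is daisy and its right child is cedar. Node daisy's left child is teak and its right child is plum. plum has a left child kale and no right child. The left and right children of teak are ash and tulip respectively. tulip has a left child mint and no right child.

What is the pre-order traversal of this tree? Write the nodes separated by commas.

pear, daisy, teak, ash, tulip, mint, plum, kale, cedar

Pre-order visits the node, then its left subtree, then its right subtree.
Visit pear.
At pear: go left to daisy.
  Visit daisy.
  At daisy: go left to teak.
    Visit teak.
    At teak: go left to ash.
      ash is a leaf — visit ash.
    At teak: go right to tulip.
      Visit tulip.
      At tulip: go left to mint.
        mint is a leaf — visit mint.
      At tulip: no right child.
  At daisy: go right to plum.
    Visit plum.
    At plum: go left to kale.
      kale is a leaf — visit kale.
    At plum: no right child.
At pear: go right to cedar.
  cedar is a leaf — visit cedar.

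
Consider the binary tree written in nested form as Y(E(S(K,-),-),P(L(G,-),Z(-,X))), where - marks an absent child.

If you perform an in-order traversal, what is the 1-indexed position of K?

In-order visits the left subtree, then the node, then the right subtree.
At Y: go left to E.
  At E: go left to S.
    At S: go left to K.
      K is a leaf — visit K.
    Visit S.
    At S: no right child.
  Visit E.
  At E: no right child.
Visit Y.
At Y: go right to P.
  At P: go left to L.
    At L: go left to G.
      G is a leaf — visit G.
    Visit L.
    At L: no right child.
  Visit P.
  At P: go right to Z.
    At Z: no left child.
    Visit Z.
    At Z: go right to X.
      X is a leaf — visit X.
Full in-order sequence: K, S, E, Y, G, L, P, Z, X.

1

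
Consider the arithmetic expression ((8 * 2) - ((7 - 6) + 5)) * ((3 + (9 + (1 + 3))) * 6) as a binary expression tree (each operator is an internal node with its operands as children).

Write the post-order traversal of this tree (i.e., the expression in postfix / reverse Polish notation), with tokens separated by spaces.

Post-order on an expression tree gives postfix notation: for each operator, emit left operand, right operand, then the operator.

8 2 * 7 6 - 5 + - 3 9 1 3 + + + 6 * *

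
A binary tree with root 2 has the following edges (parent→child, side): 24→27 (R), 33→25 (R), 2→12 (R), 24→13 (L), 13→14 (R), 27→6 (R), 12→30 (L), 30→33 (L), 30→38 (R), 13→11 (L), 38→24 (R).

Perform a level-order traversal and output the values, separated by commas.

2, 12, 30, 33, 38, 25, 24, 13, 27, 11, 14, 6

Level-order visits nodes level by level from the root, left to right within each level.
Level 0: 2
Level 1: 12
Level 2: 30
Level 3: 33, 38
Level 4: 25, 24
Level 5: 13, 27
Level 6: 11, 14, 6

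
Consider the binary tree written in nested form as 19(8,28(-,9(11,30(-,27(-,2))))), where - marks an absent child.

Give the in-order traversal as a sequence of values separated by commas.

In-order visits the left subtree, then the node, then the right subtree.
At 19: go left to 8.
  8 is a leaf — visit 8.
Visit 19.
At 19: go right to 28.
  At 28: no left child.
  Visit 28.
  At 28: go right to 9.
    At 9: go left to 11.
      11 is a leaf — visit 11.
    Visit 9.
    At 9: go right to 30.
      At 30: no left child.
      Visit 30.
      At 30: go right to 27.
        At 27: no left child.
        Visit 27.
        At 27: go right to 2.
          2 is a leaf — visit 2.

8, 19, 28, 11, 9, 30, 27, 2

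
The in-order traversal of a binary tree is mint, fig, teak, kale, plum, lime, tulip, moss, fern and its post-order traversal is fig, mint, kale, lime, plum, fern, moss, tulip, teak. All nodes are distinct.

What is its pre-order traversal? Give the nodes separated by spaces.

The last element of post-order is the root; it splits in-order into left and right subtrees.
Root teak: left subtree has 2 nodes {mint, fig}, right has 6 {kale, plum, lime, tulip, moss, fern}.
  Root mint: left subtree has 0 nodes { }, right has 1 {fig}.
  Root tulip: left subtree has 3 nodes {kale, plum, lime}, right has 2 {moss, fern}.
    Root plum: left subtree has 1 node {kale}, right has 1 {lime}.
    Root moss: left subtree has 0 nodes { }, right has 1 {fern}.

teak mint fig tulip plum kale lime moss fern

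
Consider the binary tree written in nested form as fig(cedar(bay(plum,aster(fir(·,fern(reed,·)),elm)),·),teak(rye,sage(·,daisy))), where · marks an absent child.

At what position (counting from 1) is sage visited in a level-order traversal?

Level-order visits nodes level by level from the root, left to right within each level.
Level 0: fig
Level 1: cedar, teak
Level 2: bay, rye, sage
Level 3: plum, aster, daisy
Level 4: fir, elm
Level 5: fern
Level 6: reed
Full level-order sequence: fig, cedar, teak, bay, rye, sage, plum, aster, daisy, fir, elm, fern, reed.

6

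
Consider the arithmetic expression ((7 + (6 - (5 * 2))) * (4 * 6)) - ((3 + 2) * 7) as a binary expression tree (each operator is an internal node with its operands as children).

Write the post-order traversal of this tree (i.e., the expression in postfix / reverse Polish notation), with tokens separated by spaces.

7 6 5 2 * - + 4 6 * * 3 2 + 7 * -

Post-order on an expression tree gives postfix notation: for each operator, emit left operand, right operand, then the operator.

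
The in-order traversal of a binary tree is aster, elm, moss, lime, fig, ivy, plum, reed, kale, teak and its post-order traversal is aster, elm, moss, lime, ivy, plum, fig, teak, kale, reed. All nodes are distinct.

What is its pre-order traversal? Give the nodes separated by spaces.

The last element of post-order is the root; it splits in-order into left and right subtrees.
Root reed: left subtree has 7 nodes {aster, elm, moss, lime, fig, ivy, plum}, right has 2 {kale, teak}.
  Root fig: left subtree has 4 nodes {aster, elm, moss, lime}, right has 2 {ivy, plum}.
    Root lime: left subtree has 3 nodes {aster, elm, moss}, right has 0 { }.
      Root moss: left subtree has 2 nodes {aster, elm}, right has 0 { }.
        Root elm: left subtree has 1 node {aster}, right has 0 { }.
    Root plum: left subtree has 1 node {ivy}, right has 0 { }.
  Root kale: left subtree has 0 nodes { }, right has 1 {teak}.

reed fig lime moss elm aster plum ivy kale teak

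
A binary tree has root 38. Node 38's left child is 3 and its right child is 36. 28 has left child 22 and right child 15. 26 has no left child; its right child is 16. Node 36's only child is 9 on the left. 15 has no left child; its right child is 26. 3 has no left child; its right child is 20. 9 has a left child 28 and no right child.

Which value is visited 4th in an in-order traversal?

In-order visits the left subtree, then the node, then the right subtree.
At 38: go left to 3.
  At 3: no left child.
  Visit 3.
  At 3: go right to 20.
    20 is a leaf — visit 20.
Visit 38.
At 38: go right to 36.
  At 36: go left to 9.
    At 9: go left to 28.
      At 28: go left to 22.
        22 is a leaf — visit 22.
      Visit 28.
      At 28: go right to 15.
        At 15: no left child.
        Visit 15.
        At 15: go right to 26.
          At 26: no left child.
          Visit 26.
          At 26: go right to 16.
            16 is a leaf — visit 16.
    Visit 9.
    At 9: no right child.
  Visit 36.
  At 36: no right child.
Full in-order sequence: 3, 20, 38, 22, 28, 15, 26, 16, 9, 36.

22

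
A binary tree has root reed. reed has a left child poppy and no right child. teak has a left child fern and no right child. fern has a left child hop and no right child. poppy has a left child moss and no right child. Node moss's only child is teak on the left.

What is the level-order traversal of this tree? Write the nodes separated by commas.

reed, poppy, moss, teak, fern, hop

Level-order visits nodes level by level from the root, left to right within each level.
Level 0: reed
Level 1: poppy
Level 2: moss
Level 3: teak
Level 4: fern
Level 5: hop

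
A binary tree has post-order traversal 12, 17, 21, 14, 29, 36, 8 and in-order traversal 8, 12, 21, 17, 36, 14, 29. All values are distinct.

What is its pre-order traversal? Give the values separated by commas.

The last element of post-order is the root; it splits in-order into left and right subtrees.
Root 8: left subtree has 0 nodes { }, right has 6 {12, 21, 17, 36, 14, 29}.
  Root 36: left subtree has 3 nodes {12, 21, 17}, right has 2 {14, 29}.
    Root 21: left subtree has 1 node {12}, right has 1 {17}.
    Root 29: left subtree has 1 node {14}, right has 0 { }.

8, 36, 21, 12, 17, 29, 14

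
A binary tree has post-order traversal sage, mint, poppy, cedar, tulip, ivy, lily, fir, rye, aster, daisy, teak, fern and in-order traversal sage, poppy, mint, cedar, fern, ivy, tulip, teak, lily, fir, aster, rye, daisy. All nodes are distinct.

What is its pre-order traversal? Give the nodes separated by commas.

The last element of post-order is the root; it splits in-order into left and right subtrees.
Root fern: left subtree has 4 nodes {sage, poppy, mint, cedar}, right has 8 {ivy, tulip, teak, lily, fir, aster, rye, daisy}.
  Root cedar: left subtree has 3 nodes {sage, poppy, mint}, right has 0 { }.
    Root poppy: left subtree has 1 node {sage}, right has 1 {mint}.
  Root teak: left subtree has 2 nodes {ivy, tulip}, right has 5 {lily, fir, aster, rye, daisy}.
    Root ivy: left subtree has 0 nodes { }, right has 1 {tulip}.
    Root daisy: left subtree has 4 nodes {lily, fir, aster, rye}, right has 0 { }.
      Root aster: left subtree has 2 nodes {lily, fir}, right has 1 {rye}.
        Root fir: left subtree has 1 node {lily}, right has 0 { }.

fern, cedar, poppy, sage, mint, teak, ivy, tulip, daisy, aster, fir, lily, rye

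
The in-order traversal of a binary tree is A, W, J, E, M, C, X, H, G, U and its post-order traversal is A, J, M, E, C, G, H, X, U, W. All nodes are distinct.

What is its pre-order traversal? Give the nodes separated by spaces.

The last element of post-order is the root; it splits in-order into left and right subtrees.
Root W: left subtree has 1 node {A}, right has 8 {J, E, M, C, X, H, G, U}.
  Root U: left subtree has 7 nodes {J, E, M, C, X, H, G}, right has 0 { }.
    Root X: left subtree has 4 nodes {J, E, M, C}, right has 2 {H, G}.
      Root C: left subtree has 3 nodes {J, E, M}, right has 0 { }.
        Root E: left subtree has 1 node {J}, right has 1 {M}.
      Root H: left subtree has 0 nodes { }, right has 1 {G}.

W A U X C E J M H G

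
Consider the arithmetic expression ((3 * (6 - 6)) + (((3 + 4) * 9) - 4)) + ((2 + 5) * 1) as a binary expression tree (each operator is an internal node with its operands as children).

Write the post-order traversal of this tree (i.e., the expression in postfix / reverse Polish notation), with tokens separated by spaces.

3 6 6 - * 3 4 + 9 * 4 - + 2 5 + 1 * +

Post-order on an expression tree gives postfix notation: for each operator, emit left operand, right operand, then the operator.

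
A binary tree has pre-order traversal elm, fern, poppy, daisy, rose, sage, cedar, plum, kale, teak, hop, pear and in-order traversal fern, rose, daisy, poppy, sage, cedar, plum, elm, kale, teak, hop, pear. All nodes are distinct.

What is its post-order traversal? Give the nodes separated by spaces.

The first element of pre-order is the root; it splits in-order into left and right subtrees.
Root elm: left subtree has 7 nodes {fern, rose, daisy, poppy, sage, cedar, plum}, right has 4 {kale, teak, hop, pear}.
  Root fern: left subtree has 0 nodes { }, right has 6 {rose, daisy, poppy, sage, cedar, plum}.
    Root poppy: left subtree has 2 nodes {rose, daisy}, right has 3 {sage, cedar, plum}.
      Root daisy: left subtree has 1 node {rose}, right has 0 { }.
      Root sage: left subtree has 0 nodes { }, right has 2 {cedar, plum}.
        Root cedar: left subtree has 0 nodes { }, right has 1 {plum}.
  Root kale: left subtree has 0 nodes { }, right has 3 {teak, hop, pear}.
    Root teak: left subtree has 0 nodes { }, right has 2 {hop, pear}.
      Root hop: left subtree has 0 nodes { }, right has 1 {pear}.

rose daisy plum cedar sage poppy fern pear hop teak kale elm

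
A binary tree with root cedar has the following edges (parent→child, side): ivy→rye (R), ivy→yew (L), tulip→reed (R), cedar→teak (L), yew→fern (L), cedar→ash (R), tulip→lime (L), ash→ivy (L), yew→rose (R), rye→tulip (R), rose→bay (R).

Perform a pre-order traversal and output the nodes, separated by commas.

cedar, teak, ash, ivy, yew, fern, rose, bay, rye, tulip, lime, reed

Pre-order visits the node, then its left subtree, then its right subtree.
Visit cedar.
At cedar: go left to teak.
  teak is a leaf — visit teak.
At cedar: go right to ash.
  Visit ash.
  At ash: go left to ivy.
    Visit ivy.
    At ivy: go left to yew.
      Visit yew.
      At yew: go left to fern.
        fern is a leaf — visit fern.
      At yew: go right to rose.
        Visit rose.
        At rose: no left child.
        At rose: go right to bay.
          bay is a leaf — visit bay.
    At ivy: go right to rye.
      Visit rye.
      At rye: no left child.
      At rye: go right to tulip.
        Visit tulip.
        At tulip: go left to lime.
          lime is a leaf — visit lime.
        At tulip: go right to reed.
          reed is a leaf — visit reed.
  At ash: no right child.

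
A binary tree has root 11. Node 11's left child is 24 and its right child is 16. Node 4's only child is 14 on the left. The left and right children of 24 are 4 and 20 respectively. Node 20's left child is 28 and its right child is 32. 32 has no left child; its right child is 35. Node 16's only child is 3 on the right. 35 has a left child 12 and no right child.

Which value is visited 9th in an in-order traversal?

11

In-order visits the left subtree, then the node, then the right subtree.
At 11: go left to 24.
  At 24: go left to 4.
    At 4: go left to 14.
      14 is a leaf — visit 14.
    Visit 4.
    At 4: no right child.
  Visit 24.
  At 24: go right to 20.
    At 20: go left to 28.
      28 is a leaf — visit 28.
    Visit 20.
    At 20: go right to 32.
      At 32: no left child.
      Visit 32.
      At 32: go right to 35.
        At 35: go left to 12.
          12 is a leaf — visit 12.
        Visit 35.
        At 35: no right child.
Visit 11.
At 11: go right to 16.
  At 16: no left child.
  Visit 16.
  At 16: go right to 3.
    3 is a leaf — visit 3.
Full in-order sequence: 14, 4, 24, 28, 20, 32, 12, 35, 11, 16, 3.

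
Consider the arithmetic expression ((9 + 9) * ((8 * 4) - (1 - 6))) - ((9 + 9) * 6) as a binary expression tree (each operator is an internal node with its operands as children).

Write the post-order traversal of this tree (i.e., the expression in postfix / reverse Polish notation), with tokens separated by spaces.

Post-order on an expression tree gives postfix notation: for each operator, emit left operand, right operand, then the operator.

9 9 + 8 4 * 1 6 - - * 9 9 + 6 * -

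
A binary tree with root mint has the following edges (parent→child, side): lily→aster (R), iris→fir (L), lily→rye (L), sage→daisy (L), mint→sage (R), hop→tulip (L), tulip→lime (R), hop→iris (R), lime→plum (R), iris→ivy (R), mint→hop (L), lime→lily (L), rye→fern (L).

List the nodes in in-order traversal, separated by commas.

In-order visits the left subtree, then the node, then the right subtree.
At mint: go left to hop.
  At hop: go left to tulip.
    At tulip: no left child.
    Visit tulip.
    At tulip: go right to lime.
      At lime: go left to lily.
        At lily: go left to rye.
          At rye: go left to fern.
            fern is a leaf — visit fern.
          Visit rye.
          At rye: no right child.
        Visit lily.
        At lily: go right to aster.
          aster is a leaf — visit aster.
      Visit lime.
      At lime: go right to plum.
        plum is a leaf — visit plum.
  Visit hop.
  At hop: go right to iris.
    At iris: go left to fir.
      fir is a leaf — visit fir.
    Visit iris.
    At iris: go right to ivy.
      ivy is a leaf — visit ivy.
Visit mint.
At mint: go right to sage.
  At sage: go left to daisy.
    daisy is a leaf — visit daisy.
  Visit sage.
  At sage: no right child.

tulip, fern, rye, lily, aster, lime, plum, hop, fir, iris, ivy, mint, daisy, sage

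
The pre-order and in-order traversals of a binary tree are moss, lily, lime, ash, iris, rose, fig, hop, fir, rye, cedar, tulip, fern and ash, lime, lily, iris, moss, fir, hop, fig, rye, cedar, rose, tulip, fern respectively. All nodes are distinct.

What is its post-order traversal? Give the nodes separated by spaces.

The first element of pre-order is the root; it splits in-order into left and right subtrees.
Root moss: left subtree has 4 nodes {ash, lime, lily, iris}, right has 8 {fir, hop, fig, rye, cedar, rose, tulip, fern}.
  Root lily: left subtree has 2 nodes {ash, lime}, right has 1 {iris}.
    Root lime: left subtree has 1 node {ash}, right has 0 { }.
  Root rose: left subtree has 5 nodes {fir, hop, fig, rye, cedar}, right has 2 {tulip, fern}.
    Root fig: left subtree has 2 nodes {fir, hop}, right has 2 {rye, cedar}.
      Root hop: left subtree has 1 node {fir}, right has 0 { }.
      Root rye: left subtree has 0 nodes { }, right has 1 {cedar}.
    Root tulip: left subtree has 0 nodes { }, right has 1 {fern}.

ash lime iris lily fir hop cedar rye fig fern tulip rose moss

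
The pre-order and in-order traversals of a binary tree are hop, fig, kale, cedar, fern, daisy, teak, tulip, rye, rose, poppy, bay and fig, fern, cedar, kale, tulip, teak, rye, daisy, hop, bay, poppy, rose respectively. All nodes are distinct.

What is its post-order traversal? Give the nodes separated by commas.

The first element of pre-order is the root; it splits in-order into left and right subtrees.
Root hop: left subtree has 8 nodes {fig, fern, cedar, kale, tulip, teak, rye, daisy}, right has 3 {bay, poppy, rose}.
  Root fig: left subtree has 0 nodes { }, right has 7 {fern, cedar, kale, tulip, teak, rye, daisy}.
    Root kale: left subtree has 2 nodes {fern, cedar}, right has 4 {tulip, teak, rye, daisy}.
      Root cedar: left subtree has 1 node {fern}, right has 0 { }.
      Root daisy: left subtree has 3 nodes {tulip, teak, rye}, right has 0 { }.
        Root teak: left subtree has 1 node {tulip}, right has 1 {rye}.
  Root rose: left subtree has 2 nodes {bay, poppy}, right has 0 { }.
    Root poppy: left subtree has 1 node {bay}, right has 0 { }.

fern, cedar, tulip, rye, teak, daisy, kale, fig, bay, poppy, rose, hop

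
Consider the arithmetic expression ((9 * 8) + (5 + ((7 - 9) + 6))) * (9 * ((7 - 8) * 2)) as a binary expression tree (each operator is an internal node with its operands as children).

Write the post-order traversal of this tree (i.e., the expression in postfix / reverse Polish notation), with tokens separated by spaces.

Post-order on an expression tree gives postfix notation: for each operator, emit left operand, right operand, then the operator.

9 8 * 5 7 9 - 6 + + + 9 7 8 - 2 * * *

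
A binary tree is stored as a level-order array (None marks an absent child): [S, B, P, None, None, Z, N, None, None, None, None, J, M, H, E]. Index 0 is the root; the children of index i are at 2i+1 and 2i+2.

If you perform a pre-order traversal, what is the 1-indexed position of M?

6

Pre-order visits the node, then its left subtree, then its right subtree.
Visit S.
At S: go left to B.
  B is a leaf — visit B.
At S: go right to P.
  Visit P.
  At P: go left to Z.
    Visit Z.
    At Z: go left to J.
      J is a leaf — visit J.
    At Z: go right to M.
      M is a leaf — visit M.
  At P: go right to N.
    Visit N.
    At N: go left to H.
      H is a leaf — visit H.
    At N: go right to E.
      E is a leaf — visit E.
Full pre-order sequence: S, B, P, Z, J, M, N, H, E.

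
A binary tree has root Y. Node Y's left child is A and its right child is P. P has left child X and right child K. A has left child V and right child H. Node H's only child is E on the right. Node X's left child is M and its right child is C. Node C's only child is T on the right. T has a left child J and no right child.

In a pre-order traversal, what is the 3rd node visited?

V

Pre-order visits the node, then its left subtree, then its right subtree.
Visit Y.
At Y: go left to A.
  Visit A.
  At A: go left to V.
    V is a leaf — visit V.
  At A: go right to H.
    Visit H.
    At H: no left child.
    At H: go right to E.
      E is a leaf — visit E.
At Y: go right to P.
  Visit P.
  At P: go left to X.
    Visit X.
    At X: go left to M.
      M is a leaf — visit M.
    At X: go right to C.
      Visit C.
      At C: no left child.
      At C: go right to T.
        Visit T.
        At T: go left to J.
          J is a leaf — visit J.
        At T: no right child.
  At P: go right to K.
    K is a leaf — visit K.
Full pre-order sequence: Y, A, V, H, E, P, X, M, C, T, J, K.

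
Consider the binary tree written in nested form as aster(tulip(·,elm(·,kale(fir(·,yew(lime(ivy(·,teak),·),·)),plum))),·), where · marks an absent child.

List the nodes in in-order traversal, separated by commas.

tulip, elm, fir, ivy, teak, lime, yew, kale, plum, aster

In-order visits the left subtree, then the node, then the right subtree.
At aster: go left to tulip.
  At tulip: no left child.
  Visit tulip.
  At tulip: go right to elm.
    At elm: no left child.
    Visit elm.
    At elm: go right to kale.
      At kale: go left to fir.
        At fir: no left child.
        Visit fir.
        At fir: go right to yew.
          At yew: go left to lime.
            At lime: go left to ivy.
              At ivy: no left child.
              Visit ivy.
              At ivy: go right to teak.
                teak is a leaf — visit teak.
            Visit lime.
            At lime: no right child.
          Visit yew.
          At yew: no right child.
      Visit kale.
      At kale: go right to plum.
        plum is a leaf — visit plum.
Visit aster.
At aster: no right child.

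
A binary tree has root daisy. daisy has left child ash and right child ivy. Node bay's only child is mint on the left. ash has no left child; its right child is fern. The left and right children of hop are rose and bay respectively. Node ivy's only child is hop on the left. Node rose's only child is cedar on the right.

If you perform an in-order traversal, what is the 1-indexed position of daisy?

In-order visits the left subtree, then the node, then the right subtree.
At daisy: go left to ash.
  At ash: no left child.
  Visit ash.
  At ash: go right to fern.
    fern is a leaf — visit fern.
Visit daisy.
At daisy: go right to ivy.
  At ivy: go left to hop.
    At hop: go left to rose.
      At rose: no left child.
      Visit rose.
      At rose: go right to cedar.
        cedar is a leaf — visit cedar.
    Visit hop.
    At hop: go right to bay.
      At bay: go left to mint.
        mint is a leaf — visit mint.
      Visit bay.
      At bay: no right child.
  Visit ivy.
  At ivy: no right child.
Full in-order sequence: ash, fern, daisy, rose, cedar, hop, mint, bay, ivy.

3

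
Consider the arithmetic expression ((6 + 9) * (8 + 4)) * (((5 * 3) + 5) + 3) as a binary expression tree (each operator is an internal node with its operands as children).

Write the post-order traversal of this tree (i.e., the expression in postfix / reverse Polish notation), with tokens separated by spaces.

6 9 + 8 4 + * 5 3 * 5 + 3 + *

Post-order on an expression tree gives postfix notation: for each operator, emit left operand, right operand, then the operator.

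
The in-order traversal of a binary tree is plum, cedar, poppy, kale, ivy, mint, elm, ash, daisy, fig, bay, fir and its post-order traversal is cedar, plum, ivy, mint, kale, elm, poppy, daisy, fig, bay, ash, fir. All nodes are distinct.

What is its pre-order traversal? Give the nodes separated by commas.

fir, ash, poppy, plum, cedar, elm, kale, mint, ivy, bay, fig, daisy

The last element of post-order is the root; it splits in-order into left and right subtrees.
Root fir: left subtree has 11 nodes {plum, cedar, poppy, kale, ivy, mint, elm, ash, daisy, fig, bay}, right has 0 { }.
  Root ash: left subtree has 7 nodes {plum, cedar, poppy, kale, ivy, mint, elm}, right has 3 {daisy, fig, bay}.
    Root poppy: left subtree has 2 nodes {plum, cedar}, right has 4 {kale, ivy, mint, elm}.
      Root plum: left subtree has 0 nodes { }, right has 1 {cedar}.
      Root elm: left subtree has 3 nodes {kale, ivy, mint}, right has 0 { }.
        Root kale: left subtree has 0 nodes { }, right has 2 {ivy, mint}.
          Root mint: left subtree has 1 node {ivy}, right has 0 { }.
    Root bay: left subtree has 2 nodes {daisy, fig}, right has 0 { }.
      Root fig: left subtree has 1 node {daisy}, right has 0 { }.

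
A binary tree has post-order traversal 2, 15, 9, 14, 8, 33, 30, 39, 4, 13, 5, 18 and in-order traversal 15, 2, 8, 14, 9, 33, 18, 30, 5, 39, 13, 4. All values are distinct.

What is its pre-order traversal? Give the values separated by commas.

The last element of post-order is the root; it splits in-order into left and right subtrees.
Root 18: left subtree has 6 nodes {15, 2, 8, 14, 9, 33}, right has 5 {30, 5, 39, 13, 4}.
  Root 33: left subtree has 5 nodes {15, 2, 8, 14, 9}, right has 0 { }.
    Root 8: left subtree has 2 nodes {15, 2}, right has 2 {14, 9}.
      Root 15: left subtree has 0 nodes { }, right has 1 {2}.
      Root 14: left subtree has 0 nodes { }, right has 1 {9}.
  Root 5: left subtree has 1 node {30}, right has 3 {39, 13, 4}.
    Root 13: left subtree has 1 node {39}, right has 1 {4}.

18, 33, 8, 15, 2, 14, 9, 5, 30, 13, 39, 4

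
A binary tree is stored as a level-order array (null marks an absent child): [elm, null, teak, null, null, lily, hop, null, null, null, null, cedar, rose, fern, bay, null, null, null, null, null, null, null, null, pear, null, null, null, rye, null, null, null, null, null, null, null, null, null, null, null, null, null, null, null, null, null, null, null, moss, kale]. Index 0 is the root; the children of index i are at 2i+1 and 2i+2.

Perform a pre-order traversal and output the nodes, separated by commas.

Pre-order visits the node, then its left subtree, then its right subtree.
Visit elm.
At elm: no left child.
At elm: go right to teak.
  Visit teak.
  At teak: go left to lily.
    Visit lily.
    At lily: go left to cedar.
      Visit cedar.
      At cedar: go left to pear.
        Visit pear.
        At pear: go left to moss.
          moss is a leaf — visit moss.
        At pear: go right to kale.
          kale is a leaf — visit kale.
      At cedar: no right child.
    At lily: go right to rose.
      rose is a leaf — visit rose.
  At teak: go right to hop.
    Visit hop.
    At hop: go left to fern.
      Visit fern.
      At fern: go left to rye.
        rye is a leaf — visit rye.
      At fern: no right child.
    At hop: go right to bay.
      bay is a leaf — visit bay.

elm, teak, lily, cedar, pear, moss, kale, rose, hop, fern, rye, bay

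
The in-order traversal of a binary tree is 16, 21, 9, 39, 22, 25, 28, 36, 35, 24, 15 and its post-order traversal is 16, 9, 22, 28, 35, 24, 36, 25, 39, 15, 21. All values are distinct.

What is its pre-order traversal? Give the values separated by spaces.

21 16 15 39 9 25 22 36 28 24 35

The last element of post-order is the root; it splits in-order into left and right subtrees.
Root 21: left subtree has 1 node {16}, right has 9 {9, 39, 22, 25, 28, 36, 35, 24, 15}.
  Root 15: left subtree has 8 nodes {9, 39, 22, 25, 28, 36, 35, 24}, right has 0 { }.
    Root 39: left subtree has 1 node {9}, right has 6 {22, 25, 28, 36, 35, 24}.
      Root 25: left subtree has 1 node {22}, right has 4 {28, 36, 35, 24}.
        Root 36: left subtree has 1 node {28}, right has 2 {35, 24}.
          Root 24: left subtree has 1 node {35}, right has 0 { }.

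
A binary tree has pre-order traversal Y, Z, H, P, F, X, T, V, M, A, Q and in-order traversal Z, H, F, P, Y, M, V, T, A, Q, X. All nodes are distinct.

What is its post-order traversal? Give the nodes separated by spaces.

The first element of pre-order is the root; it splits in-order into left and right subtrees.
Root Y: left subtree has 4 nodes {Z, H, F, P}, right has 6 {M, V, T, A, Q, X}.
  Root Z: left subtree has 0 nodes { }, right has 3 {H, F, P}.
    Root H: left subtree has 0 nodes { }, right has 2 {F, P}.
      Root P: left subtree has 1 node {F}, right has 0 { }.
  Root X: left subtree has 5 nodes {M, V, T, A, Q}, right has 0 { }.
    Root T: left subtree has 2 nodes {M, V}, right has 2 {A, Q}.
      Root V: left subtree has 1 node {M}, right has 0 { }.
      Root A: left subtree has 0 nodes { }, right has 1 {Q}.

F P H Z M V Q A T X Y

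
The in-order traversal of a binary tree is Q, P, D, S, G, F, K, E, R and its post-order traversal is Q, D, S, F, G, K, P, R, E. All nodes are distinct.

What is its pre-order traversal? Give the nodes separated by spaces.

E P Q K G S D F R

The last element of post-order is the root; it splits in-order into left and right subtrees.
Root E: left subtree has 7 nodes {Q, P, D, S, G, F, K}, right has 1 {R}.
  Root P: left subtree has 1 node {Q}, right has 5 {D, S, G, F, K}.
    Root K: left subtree has 4 nodes {D, S, G, F}, right has 0 { }.
      Root G: left subtree has 2 nodes {D, S}, right has 1 {F}.
        Root S: left subtree has 1 node {D}, right has 0 { }.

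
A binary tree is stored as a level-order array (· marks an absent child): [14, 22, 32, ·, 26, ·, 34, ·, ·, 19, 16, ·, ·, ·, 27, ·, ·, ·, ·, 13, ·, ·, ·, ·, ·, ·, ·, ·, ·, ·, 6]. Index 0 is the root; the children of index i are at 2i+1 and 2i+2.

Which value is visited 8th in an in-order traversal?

34

In-order visits the left subtree, then the node, then the right subtree.
At 14: go left to 22.
  At 22: no left child.
  Visit 22.
  At 22: go right to 26.
    At 26: go left to 19.
      At 19: go left to 13.
        13 is a leaf — visit 13.
      Visit 19.
      At 19: no right child.
    Visit 26.
    At 26: go right to 16.
      16 is a leaf — visit 16.
Visit 14.
At 14: go right to 32.
  At 32: no left child.
  Visit 32.
  At 32: go right to 34.
    At 34: no left child.
    Visit 34.
    At 34: go right to 27.
      At 27: no left child.
      Visit 27.
      At 27: go right to 6.
        6 is a leaf — visit 6.
Full in-order sequence: 22, 13, 19, 26, 16, 14, 32, 34, 27, 6.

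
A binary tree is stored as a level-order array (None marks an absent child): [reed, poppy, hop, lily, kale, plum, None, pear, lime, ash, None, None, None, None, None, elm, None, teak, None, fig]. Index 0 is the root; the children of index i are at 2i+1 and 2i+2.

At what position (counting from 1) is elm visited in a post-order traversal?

Post-order visits the left subtree, then the right subtree, then the node.
At reed: go left to poppy.
  At poppy: go left to lily.
    At lily: go left to pear.
      At pear: go left to elm.
        elm is a leaf — visit elm.
      At pear: no right child.
      Visit pear.
    At lily: go right to lime.
      At lime: go left to teak.
        teak is a leaf — visit teak.
      At lime: no right child.
      Visit lime.
    Visit lily.
  At poppy: go right to kale.
    At kale: go left to ash.
      At ash: go left to fig.
        fig is a leaf — visit fig.
      At ash: no right child.
      Visit ash.
    At kale: no right child.
    Visit kale.
  Visit poppy.
At reed: go right to hop.
  At hop: go left to plum.
    plum is a leaf — visit plum.
  At hop: no right child.
  Visit hop.
Visit reed.
Full post-order sequence: elm, pear, teak, lime, lily, fig, ash, kale, poppy, plum, hop, reed.

1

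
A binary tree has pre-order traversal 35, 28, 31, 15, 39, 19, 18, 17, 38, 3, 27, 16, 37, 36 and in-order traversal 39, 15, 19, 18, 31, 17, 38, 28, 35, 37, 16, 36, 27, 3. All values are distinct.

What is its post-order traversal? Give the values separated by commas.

The first element of pre-order is the root; it splits in-order into left and right subtrees.
Root 35: left subtree has 8 nodes {39, 15, 19, 18, 31, 17, 38, 28}, right has 5 {37, 16, 36, 27, 3}.
  Root 28: left subtree has 7 nodes {39, 15, 19, 18, 31, 17, 38}, right has 0 { }.
    Root 31: left subtree has 4 nodes {39, 15, 19, 18}, right has 2 {17, 38}.
      Root 15: left subtree has 1 node {39}, right has 2 {19, 18}.
        Root 19: left subtree has 0 nodes { }, right has 1 {18}.
      Root 17: left subtree has 0 nodes { }, right has 1 {38}.
  Root 3: left subtree has 4 nodes {37, 16, 36, 27}, right has 0 { }.
    Root 27: left subtree has 3 nodes {37, 16, 36}, right has 0 { }.
      Root 16: left subtree has 1 node {37}, right has 1 {36}.

39, 18, 19, 15, 38, 17, 31, 28, 37, 36, 16, 27, 3, 35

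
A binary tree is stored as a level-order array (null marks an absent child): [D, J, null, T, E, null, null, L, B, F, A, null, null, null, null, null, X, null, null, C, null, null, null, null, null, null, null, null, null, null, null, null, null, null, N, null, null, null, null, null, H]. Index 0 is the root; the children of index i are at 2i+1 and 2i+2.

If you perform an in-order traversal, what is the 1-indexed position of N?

In-order visits the left subtree, then the node, then the right subtree.
At D: go left to J.
  At J: go left to T.
    At T: go left to L.
      At L: no left child.
      Visit L.
      At L: go right to X.
        At X: no left child.
        Visit X.
        At X: go right to N.
          N is a leaf — visit N.
    Visit T.
    At T: go right to B.
      B is a leaf — visit B.
  Visit J.
  At J: go right to E.
    At E: go left to F.
      At F: go left to C.
        At C: no left child.
        Visit C.
        At C: go right to H.
          H is a leaf — visit H.
      Visit F.
      At F: no right child.
    Visit E.
    At E: go right to A.
      A is a leaf — visit A.
Visit D.
At D: no right child.
Full in-order sequence: L, X, N, T, B, J, C, H, F, E, A, D.

3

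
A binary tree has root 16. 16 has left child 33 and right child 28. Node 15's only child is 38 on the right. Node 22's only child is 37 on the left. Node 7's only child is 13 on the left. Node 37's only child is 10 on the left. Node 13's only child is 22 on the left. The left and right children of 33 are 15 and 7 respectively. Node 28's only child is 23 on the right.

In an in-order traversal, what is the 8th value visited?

7

In-order visits the left subtree, then the node, then the right subtree.
At 16: go left to 33.
  At 33: go left to 15.
    At 15: no left child.
    Visit 15.
    At 15: go right to 38.
      38 is a leaf — visit 38.
  Visit 33.
  At 33: go right to 7.
    At 7: go left to 13.
      At 13: go left to 22.
        At 22: go left to 37.
          At 37: go left to 10.
            10 is a leaf — visit 10.
          Visit 37.
          At 37: no right child.
        Visit 22.
        At 22: no right child.
      Visit 13.
      At 13: no right child.
    Visit 7.
    At 7: no right child.
Visit 16.
At 16: go right to 28.
  At 28: no left child.
  Visit 28.
  At 28: go right to 23.
    23 is a leaf — visit 23.
Full in-order sequence: 15, 38, 33, 10, 37, 22, 13, 7, 16, 28, 23.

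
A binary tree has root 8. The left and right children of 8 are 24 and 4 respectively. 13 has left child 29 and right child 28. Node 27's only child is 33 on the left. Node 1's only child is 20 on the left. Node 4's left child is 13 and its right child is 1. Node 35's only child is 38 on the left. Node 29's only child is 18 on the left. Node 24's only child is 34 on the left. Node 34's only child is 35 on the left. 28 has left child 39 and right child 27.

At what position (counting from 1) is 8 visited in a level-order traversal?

Level-order visits nodes level by level from the root, left to right within each level.
Level 0: 8
Level 1: 24, 4
Level 2: 34, 13, 1
Level 3: 35, 29, 28, 20
Level 4: 38, 18, 39, 27
Level 5: 33
Full level-order sequence: 8, 24, 4, 34, 13, 1, 35, 29, 28, 20, 38, 18, 39, 27, 33.

1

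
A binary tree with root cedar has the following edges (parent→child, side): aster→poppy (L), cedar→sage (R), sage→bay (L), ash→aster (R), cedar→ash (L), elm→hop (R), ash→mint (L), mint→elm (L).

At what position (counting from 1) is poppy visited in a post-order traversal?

Post-order visits the left subtree, then the right subtree, then the node.
At cedar: go left to ash.
  At ash: go left to mint.
    At mint: go left to elm.
      At elm: no left child.
      At elm: go right to hop.
        hop is a leaf — visit hop.
      Visit elm.
    At mint: no right child.
    Visit mint.
  At ash: go right to aster.
    At aster: go left to poppy.
      poppy is a leaf — visit poppy.
    At aster: no right child.
    Visit aster.
  Visit ash.
At cedar: go right to sage.
  At sage: go left to bay.
    bay is a leaf — visit bay.
  At sage: no right child.
  Visit sage.
Visit cedar.
Full post-order sequence: hop, elm, mint, poppy, aster, ash, bay, sage, cedar.

4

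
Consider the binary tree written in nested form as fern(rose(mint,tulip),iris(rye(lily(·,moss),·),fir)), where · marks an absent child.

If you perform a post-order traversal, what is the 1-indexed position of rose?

3

Post-order visits the left subtree, then the right subtree, then the node.
At fern: go left to rose.
  At rose: go left to mint.
    mint is a leaf — visit mint.
  At rose: go right to tulip.
    tulip is a leaf — visit tulip.
  Visit rose.
At fern: go right to iris.
  At iris: go left to rye.
    At rye: go left to lily.
      At lily: no left child.
      At lily: go right to moss.
        moss is a leaf — visit moss.
      Visit lily.
    At rye: no right child.
    Visit rye.
  At iris: go right to fir.
    fir is a leaf — visit fir.
  Visit iris.
Visit fern.
Full post-order sequence: mint, tulip, rose, moss, lily, rye, fir, iris, fern.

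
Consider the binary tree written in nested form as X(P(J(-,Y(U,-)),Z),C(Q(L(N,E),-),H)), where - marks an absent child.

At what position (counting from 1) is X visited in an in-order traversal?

In-order visits the left subtree, then the node, then the right subtree.
At X: go left to P.
  At P: go left to J.
    At J: no left child.
    Visit J.
    At J: go right to Y.
      At Y: go left to U.
        U is a leaf — visit U.
      Visit Y.
      At Y: no right child.
  Visit P.
  At P: go right to Z.
    Z is a leaf — visit Z.
Visit X.
At X: go right to C.
  At C: go left to Q.
    At Q: go left to L.
      At L: go left to N.
        N is a leaf — visit N.
      Visit L.
      At L: go right to E.
        E is a leaf — visit E.
    Visit Q.
    At Q: no right child.
  Visit C.
  At C: go right to H.
    H is a leaf — visit H.
Full in-order sequence: J, U, Y, P, Z, X, N, L, E, Q, C, H.

6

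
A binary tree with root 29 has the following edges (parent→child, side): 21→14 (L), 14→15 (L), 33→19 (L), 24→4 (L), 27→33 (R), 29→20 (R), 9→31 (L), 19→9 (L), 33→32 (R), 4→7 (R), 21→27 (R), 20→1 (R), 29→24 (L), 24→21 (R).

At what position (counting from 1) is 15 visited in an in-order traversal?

4

In-order visits the left subtree, then the node, then the right subtree.
At 29: go left to 24.
  At 24: go left to 4.
    At 4: no left child.
    Visit 4.
    At 4: go right to 7.
      7 is a leaf — visit 7.
  Visit 24.
  At 24: go right to 21.
    At 21: go left to 14.
      At 14: go left to 15.
        15 is a leaf — visit 15.
      Visit 14.
      At 14: no right child.
    Visit 21.
    At 21: go right to 27.
      At 27: no left child.
      Visit 27.
      At 27: go right to 33.
        At 33: go left to 19.
          At 19: go left to 9.
            At 9: go left to 31.
              31 is a leaf — visit 31.
            Visit 9.
            At 9: no right child.
          Visit 19.
          At 19: no right child.
        Visit 33.
        At 33: go right to 32.
          32 is a leaf — visit 32.
Visit 29.
At 29: go right to 20.
  At 20: no left child.
  Visit 20.
  At 20: go right to 1.
    1 is a leaf — visit 1.
Full in-order sequence: 4, 7, 24, 15, 14, 21, 27, 31, 9, 19, 33, 32, 29, 20, 1.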